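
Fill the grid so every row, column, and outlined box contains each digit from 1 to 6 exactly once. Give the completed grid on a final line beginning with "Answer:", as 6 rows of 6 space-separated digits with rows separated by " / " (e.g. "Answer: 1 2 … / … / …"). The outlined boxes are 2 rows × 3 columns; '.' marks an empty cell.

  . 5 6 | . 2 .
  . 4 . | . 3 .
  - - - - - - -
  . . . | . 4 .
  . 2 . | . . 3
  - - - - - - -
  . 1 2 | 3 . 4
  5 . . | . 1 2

Step 1. [r2c3∈{1}] nothing but 1 survives at r2c3 ⇒ r2c3=1.
Step 2. [r6c4∈{6}] r6c4 is down to just 6. So r6c4=6.
Step 3. [r3c2∈{3,6}] r3c2 is the only open cell in col 2 admitting 6 ⇒ r3c2=6.
Step 4. [r2c4∈{5}] nothing but 5 survives at r2c4. So r2c4=5.
Step 5. [r4c4∈{1}] nothing but 1 survives at r4c4, so r4c4=1.
Step 6. [r3c6∈{5}] r3c6 is down to just 5, so r3c6=5.
Step 7. [r3c3∈{3}] r3c3's peers cover all but 3 ⇒ r3c3=3.
Step 8. [r4c3∈{4,5}] 5 has one home in row 4: r4c3, so r4c3=5.
Step 9. [r2c1∈{2}] r2c1's peers cover all but 2, so r2c1=2.
Step 10. [r3c4∈{2}] r3c4 has the single candidate 2, so r3c4=2.
Step 11. [r6c2∈{3}] r6c2's peers cover all but 3, so r6c2=3.
Step 12. [r1c6∈{1}] r1c6's peers cover all but 1. So r1c6=1.
Step 13. [r6c3∈{4}] r6c3 is down to just 4, so r6c3=4.
Step 14. [r2c6∈{6}] only 6 remains possible at r2c6. So r2c6=6.
Step 15. [r5c1∈{6}] r5c1's peers cover all but 6 ⇒ r5c1=6.
Step 16. [r4c1∈{4}] r4c1 is down to just 4 ⇒ r4c1=4.
Step 17. [r3c1∈{1}] only 1 remains possible at r3c1 ⇒ r3c1=1.
Step 18. [r1c1∈{3}] r1c1's peers cover all but 3 ⇒ r1c1=3.
Step 19. [r1c4∈{4}] r1c4's peers cover all but 4 ⇒ r1c4=4.
Step 20. [r4c5∈{6}] r4c5's peers cover all but 6, so r4c5=6.
Step 21. [r5c5∈{5}] r5c5's peers cover all but 5 ⇒ r5c5=5.

Answer: 3 5 6 4 2 1 / 2 4 1 5 3 6 / 1 6 3 2 4 5 / 4 2 5 1 6 3 / 6 1 2 3 5 4 / 5 3 4 6 1 2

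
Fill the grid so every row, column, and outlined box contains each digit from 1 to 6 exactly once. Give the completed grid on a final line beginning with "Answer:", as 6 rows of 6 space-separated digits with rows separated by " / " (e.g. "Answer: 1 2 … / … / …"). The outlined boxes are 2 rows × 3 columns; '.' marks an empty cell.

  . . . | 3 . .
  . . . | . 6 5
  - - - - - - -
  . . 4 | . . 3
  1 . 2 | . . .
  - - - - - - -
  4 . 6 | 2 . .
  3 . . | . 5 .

Step 1. [r6c3∈{1}] r6c3's peers cover all but 1 ⇒ r6c3=1.
Step 2. [r1c6∈{1,2,4}] across col 6, 2 lands solely at r1c6. So r1c6=2.
Step 3. [r4c2∈{3,5,6}] row 4 places 3 nowhere but r4c2, so r4c2=3.
Step 4. [r4c5∈{4}] r4c5 has the single candidate 4, so r4c5=4.
Step 5. [r1c2∈{1,4,5,6}] in row 1, 4 fits only at r1c2. So r1c2=4.
Step 6. [r1c5∈{1}] r1c5 is down to just 1, so r1c5=1.
Step 7. [r3c2∈{5,6}] in col 2, 6 fits only at r3c2 ⇒ r3c2=6.
Step 8. [r4c6∈{6}] only 6 remains possible at r4c6 ⇒ r4c6=6.
Step 9. [r3c1∈{5}] only 5 remains possible at r3c1 ⇒ r3c1=5.
Step 10. [r2c2∈{1,2}] in row 2, 1 fits only at r2c2, so r2c2=1.
Step 11. [r6c4∈{4,6}] 6 has one home in row 6: r6c4. So r6c4=6.
Step 12. [r3c5∈{2}] r3c5 is down to just 2. So r3c5=2.
Step 13. [r5c2∈{5}] r5c2's peers cover all but 5. So r5c2=5.
Step 14. [r3c4∈{1}] only 1 remains possible at r3c4, so r3c4=1.
Step 15. [r2c3∈{3}] r2c3's peers cover all but 3 ⇒ r2c3=3.
Step 16. [r6c6∈{4}] nothing but 4 survives at r6c6 ⇒ r6c6=4.
Step 17. [r2c1∈{2}] r2c1's peers cover all but 2. So r2c1=2.
Step 18. [r2c4∈{4}] r2c4 is down to just 4 ⇒ r2c4=4.
Step 19. [r5c5∈{3}] only 3 remains possible at r5c5, so r5c5=3.
Step 20. [r1c3∈{5}] r1c3's peers cover all but 5 ⇒ r1c3=5.
Step 21. [r4c4∈{5}] r4c4 is down to just 5, so r4c4=5.
Step 22. [r1c1∈{6}] r1c1 has the single candidate 6 ⇒ r1c1=6.
Step 23. [r6c2∈{2}] only 2 remains possible at r6c2, so r6c2=2.
Step 24. [r5c6∈{1}] r5c6 is down to just 1 ⇒ r5c6=1.

Answer: 6 4 5 3 1 2 / 2 1 3 4 6 5 / 5 6 4 1 2 3 / 1 3 2 5 4 6 / 4 5 6 2 3 1 / 3 2 1 6 5 4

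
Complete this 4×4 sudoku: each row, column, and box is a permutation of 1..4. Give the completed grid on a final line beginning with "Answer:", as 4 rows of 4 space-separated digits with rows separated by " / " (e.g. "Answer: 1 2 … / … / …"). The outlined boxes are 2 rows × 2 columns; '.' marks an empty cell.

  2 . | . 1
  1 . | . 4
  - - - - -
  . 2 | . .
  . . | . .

Step 1. [r3c4∈{3}] r3c4's peers cover all but 3, so r3c4=3.
Step 2. [r3c1∈{4}] r3c1's peers cover all but 4 ⇒ r3c1=4.
Step 3. [r2c2∈{3}] only 3 remains possible at r2c2. So r2c2=3.
Step 4. [r4c3∈{1,2,4}] 4 has one home in row 4: r4c3 ⇒ r4c3=4.
Step 5. [r4c1∈{3}] r4c1 is down to just 3. So r4c1=3.
Step 6. [r1c2∈{4}] r1c2's peers cover all but 4. So r1c2=4.
Step 7. [r2c3∈{2}] r2c3 has the single candidate 2. So r2c3=2.
Step 8. [r3c3∈{1}] only 1 remains possible at r3c3, so r3c3=1.
Step 9. [r4c4∈{2}] only 2 remains possible at r4c4, so r4c4=2.
Step 10. [r4c2∈{1}] r4c2 has the single candidate 1, so r4c2=1.
Step 11. [r1c3∈{3}] r1c3 has the single candidate 3 ⇒ r1c3=3.

Answer: 2 4 3 1 / 1 3 2 4 / 4 2 1 3 / 3 1 4 2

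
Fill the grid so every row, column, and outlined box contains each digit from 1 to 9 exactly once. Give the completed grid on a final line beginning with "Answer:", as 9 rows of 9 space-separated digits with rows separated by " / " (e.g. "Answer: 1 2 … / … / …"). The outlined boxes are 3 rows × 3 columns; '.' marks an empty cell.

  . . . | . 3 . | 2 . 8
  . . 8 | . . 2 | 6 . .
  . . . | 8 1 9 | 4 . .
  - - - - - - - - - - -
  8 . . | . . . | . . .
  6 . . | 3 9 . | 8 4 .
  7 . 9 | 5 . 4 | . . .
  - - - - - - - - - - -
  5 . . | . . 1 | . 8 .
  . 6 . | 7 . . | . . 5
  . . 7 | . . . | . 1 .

Step 1. [r2c9∈{1,3,7,9}] across box 3, 1 lands solely at r2c9 ⇒ r2c9=1.
Step 2. [r4c7∈{1,3,5,7,9}] in col 7, 5 fits only at r4c7. So r4c7=5.
Step 3. [r2c4∈{4}] only 4 remains possible at r2c4 ⇒ r2c4=4.
Step 4. [r9c2∈{2,3,4,8,9}] 8 has one home in col 2: r9c2 ⇒ r9c2=8.
Step 5. [r1c4∈{6}] r1c4 has the single candidate 6, so r1c4=6.
Step 6. [r5c6∈{7}] nothing but 7 survives at r5c6 ⇒ r5c6=7.
Step 7. [r5c9∈{2}] r5c9's peers cover all but 2. So r5c9=2.
Step 8. [r8c8∈{2,3,9}] col 8 places 2 nowhere but r8c8. So r8c8=2.
Step 9. [r4c6∈{6}] nothing but 6 survives at r4c6, so r4c6=6.
Step 10. [r4c5∈{2}] only 2 remains possible at r4c5. So r4c5=2.
Step 11. [r1c6∈{5}] r1c6's peers cover all but 5 ⇒ r1c6=5.
Step 12. [r6c2∈{1,2,3}] across row 6, 2 lands solely at r6c2. So r6c2=2.
Step 13. [r9c6∈{3}] r9c6 has the single candidate 3 ⇒ r9c6=3.
Step 14. [r9c7∈{9}] r9c7 is down to just 9 ⇒ r9c7=9.
Step 15. [r8c1∈{1,3,4,9}] across row 8, 9 lands solely at r8c1 ⇒ r8c1=9.
Step 16. [r8c3∈{1,3,4}] row 8 places 1 nowhere but r8c3 ⇒ r8c3=1.
Step 17. [r2c1∈{3}] nothing but 3 survives at r2c1, so r2c1=3.
Step 18. [r1c3∈{4}] r1c3 has the single candidate 4. So r1c3=4.
Step 19. [r4c3∈{3}] r4c3 has the single candidate 3, so r4c3=3.
Step 20. [r9c1∈{2,4}] 4 has one home in col 1: r9c1. So r9c1=4.
Step 21. [r7c9∈{3,4,6,7}] col 9 places 4 nowhere but r7c9. So r7c9=4.
Step 22. [r5c2∈{1,5}] r5c2 is the only open cell in row 5 admitting 1. So r5c2=1.
Step 23. [r7c3∈{2}] r7c3 has the single candidate 2 ⇒ r7c3=2.
Step 24. [r6c8∈{3,6}] col 8 places 6 nowhere but r6c8, so r6c8=6.
Step 25. [r3c8∈{3,5,7}] r3c8 is the only open cell in col 8 admitting 3. So r3c8=3.
Step 26. [r3c9∈{7}] r3c9 has the single candidate 7, so r3c9=7.
Step 27. [r1c8∈{9}] r1c8 is down to just 9. So r1c8=9.
Step 28. [r3c2∈{5}] only 5 remains possible at r3c2. So r3c2=5.
Step 29. [r8c7∈{3}] nothing but 3 survives at r8c7, so r8c7=3.
Step 30. [r8c6∈{8}] only 8 remains possible at r8c6. So r8c6=8.
Step 31. [r9c5∈{5,6}] 5 has one home in row 9: r9c5 ⇒ r9c5=5.
Step 32. [r2c5∈{7}] nothing but 7 survives at r2c5. So r2c5=7.
Step 33. [r6c9∈{3}] r6c9 is down to just 3 ⇒ r6c9=3.
Step 34. [r7c5∈{6}] nothing but 6 survives at r7c5 ⇒ r7c5=6.
Step 35. [r6c7∈{1}] r6c7 is down to just 1 ⇒ r6c7=1.
Step 36. [r4c8∈{7}] r4c8 is down to just 7 ⇒ r4c8=7.
Step 37. [r7c4∈{9}] only 9 remains possible at r7c4 ⇒ r7c4=9.
Step 38. [r1c1∈{1}] only 1 remains possible at r1c1 ⇒ r1c1=1.
Step 39. [r2c8∈{5}] nothing but 5 survives at r2c8 ⇒ r2c8=5.
Step 40. [r5c3∈{5}] nothing but 5 survives at r5c3, so r5c3=5.
Step 41. [r8c5∈{4}] r8c5 has the single candidate 4. So r8c5=4.
Step 42. [r2c2∈{9}] only 9 remains possible at r2c2, so r2c2=9.
Step 43. [r3c3∈{6}] r3c3's peers cover all but 6 ⇒ r3c3=6.
Step 44. [r4c2∈{4}] r4c2's peers cover all but 4. So r4c2=4.
Step 45. [r4c9∈{9}] r4c9 is down to just 9, so r4c9=9.
Step 46. [r4c4∈{1}] r4c4 has the single candidate 1. So r4c4=1.
Step 47. [r6c5∈{8}] r6c5 has the single candidate 8. So r6c5=8.
Step 48. [r1c2∈{7}] only 7 remains possible at r1c2, so r1c2=7.
Step 49. [r7c7∈{7}] r7c7 has the single candidate 7. So r7c7=7.
Step 50. [r9c9∈{6}] only 6 remains possible at r9c9 ⇒ r9c9=6.
Step 51. [r7c2∈{3}] r7c2's peers cover all but 3. So r7c2=3.
Step 52. [r3c1∈{2}] nothing but 2 survives at r3c1 ⇒ r3c1=2.
Step 53. [r9c4∈{2}] r9c4's peers cover all but 2, so r9c4=2.

Answer: 1 7 4 6 3 5 2 9 8 / 3 9 8 4 7 2 6 5 1 / 2 5 6 8 1 9 4 3 7 / 8 4 3 1 2 6 5 7 9 / 6 1 5 3 9 7 8 4 2 / 7 2 9 5 8 4 1 6 3 / 5 3 2 9 6 1 7 8 4 / 9 6 1 7 4 8 3 2 5 / 4 8 7 2 5 3 9 1 6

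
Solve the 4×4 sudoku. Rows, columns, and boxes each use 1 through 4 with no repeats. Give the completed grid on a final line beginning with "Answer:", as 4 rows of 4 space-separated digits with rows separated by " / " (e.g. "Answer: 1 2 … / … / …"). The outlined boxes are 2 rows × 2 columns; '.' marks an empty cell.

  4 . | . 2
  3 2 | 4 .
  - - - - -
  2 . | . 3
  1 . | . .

Step 1. [r2c4∈{1}] nothing but 1 survives at r2c4. So r2c4=1.
Step 2. [r4c2∈{3,4}] in row 4, 3 fits only at r4c2, so r4c2=3.
Step 3. [r3c3∈{1}] r3c3 has the single candidate 1 ⇒ r3c3=1.
Step 4. [r1c2∈{1}] only 1 remains possible at r1c2, so r1c2=1.
Step 5. [r1c3∈{3}] r1c3's peers cover all but 3, so r1c3=3.
Step 6. [r4c3∈{2}] nothing but 2 survives at r4c3, so r4c3=2.
Step 7. [r4c4∈{4}] r4c4 is down to just 4, so r4c4=4.
Step 8. [r3c2∈{4}] r3c2 is down to just 4 ⇒ r3c2=4.

Answer: 4 1 3 2 / 3 2 4 1 / 2 4 1 3 / 1 3 2 4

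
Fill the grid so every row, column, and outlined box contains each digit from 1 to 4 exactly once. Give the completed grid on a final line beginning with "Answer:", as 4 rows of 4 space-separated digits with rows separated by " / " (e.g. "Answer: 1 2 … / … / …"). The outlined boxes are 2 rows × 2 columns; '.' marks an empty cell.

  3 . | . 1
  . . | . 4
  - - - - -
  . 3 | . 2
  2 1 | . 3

Step 1. [r1c3∈{2}] r1c3 has the single candidate 2. So r1c3=2.
Step 2. [r3c3∈{1,4}] across row 3, 1 lands solely at r3c3, so r3c3=1.
Step 3. [r2c1∈{1}] r2c1 is down to just 1 ⇒ r2c1=1.
Step 4. [r2c3∈{3}] r2c3 has the single candidate 3. So r2c3=3.
Step 5. [r2c2∈{2}] only 2 remains possible at r2c2 ⇒ r2c2=2.
Step 6. [r4c3∈{4}] r4c3's peers cover all but 4, so r4c3=4.
Step 7. [r3c1∈{4}] r3c1's peers cover all but 4 ⇒ r3c1=4.
Step 8. [r1c2∈{4}] nothing but 4 survives at r1c2. So r1c2=4.

Answer: 3 4 2 1 / 1 2 3 4 / 4 3 1 2 / 2 1 4 3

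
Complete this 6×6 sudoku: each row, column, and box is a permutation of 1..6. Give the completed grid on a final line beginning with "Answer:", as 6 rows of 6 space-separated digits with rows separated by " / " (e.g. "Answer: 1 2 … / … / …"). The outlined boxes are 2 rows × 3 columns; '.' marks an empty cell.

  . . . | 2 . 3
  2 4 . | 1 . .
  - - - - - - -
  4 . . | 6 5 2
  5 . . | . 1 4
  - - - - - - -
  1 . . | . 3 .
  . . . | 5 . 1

Step 1. [r1c1∈{6}] r1c1 has the single candidate 6. So r1c1=6.
Step 2. [r6c5∈{2,4,6}] across col 5, 2 lands solely at r6c5. So r6c5=2.
Step 3. [r2c3∈{3,5}] in row 2, 3 fits only at r2c3. So r2c3=3.
Step 4. [r3c2∈{1,3}] across row 3, 3 lands solely at r3c2. So r3c2=3.
Step 5. [r6c2∈{6}] only 6 remains possible at r6c2. So r6c2=6.
Step 6. [r4c2∈{2}] r4c2 has the single candidate 2 ⇒ r4c2=2.
Step 7. [r5c2∈{5}] only 5 remains possible at r5c2. So r5c2=5.
Step 8. [r5c3∈{2,4}] 2 has one home in row 5: r5c3. So r5c3=2.
Step 9. [r5c6∈{6}] r5c6 is down to just 6. So r5c6=6.
Step 10. [r3c3∈{1}] r3c3 is down to just 1, so r3c3=1.
Step 11. [r1c5∈{4}] nothing but 4 survives at r1c5, so r1c5=4.
Step 12. [r6c1∈{3}] r6c1 is down to just 3. So r6c1=3.
Step 13. [r1c2∈{1}] r1c2's peers cover all but 1, so r1c2=1.
Step 14. [r1c3∈{5}] r1c3 has the single candidate 5 ⇒ r1c3=5.
Step 15. [r4c4∈{3}] nothing but 3 survives at r4c4. So r4c4=3.
Step 16. [r4c3∈{6}] r4c3 is down to just 6 ⇒ r4c3=6.
Step 17. [r5c4∈{4}] nothing but 4 survives at r5c4 ⇒ r5c4=4.
Step 18. [r2c6∈{5}] r2c6 has the single candidate 5, so r2c6=5.
Step 19. [r6c3∈{4}] nothing but 4 survives at r6c3 ⇒ r6c3=4.
Step 20. [r2c5∈{6}] nothing but 6 survives at r2c5 ⇒ r2c5=6.

Answer: 6 1 5 2 4 3 / 2 4 3 1 6 5 / 4 3 1 6 5 2 / 5 2 6 3 1 4 / 1 5 2 4 3 6 / 3 6 4 5 2 1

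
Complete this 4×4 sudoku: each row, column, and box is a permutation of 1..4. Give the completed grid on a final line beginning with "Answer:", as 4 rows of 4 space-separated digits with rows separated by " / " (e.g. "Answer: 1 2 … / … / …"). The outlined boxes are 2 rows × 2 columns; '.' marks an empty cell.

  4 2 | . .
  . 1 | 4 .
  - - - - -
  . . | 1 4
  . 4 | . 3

Step 1. [r3c1∈{2,3}] row 3 places 2 nowhere but r3c1, so r3c1=2.
Step 2. [r1c3∈{3}] r1c3 has the single candidate 3, so r1c3=3.
Step 3. [r2c4∈{2}] r2c4 has the single candidate 2, so r2c4=2.
Step 4. [r3c2∈{3}] only 3 remains possible at r3c2. So r3c2=3.
Step 5. [r4c3∈{2}] r4c3 has the single candidate 2 ⇒ r4c3=2.
Step 6. [r1c4∈{1}] r1c4 is down to just 1 ⇒ r1c4=1.
Step 7. [r4c1∈{1}] nothing but 1 survives at r4c1. So r4c1=1.
Step 8. [r2c1∈{3}] only 3 remains possible at r2c1, so r2c1=3.

Answer: 4 2 3 1 / 3 1 4 2 / 2 3 1 4 / 1 4 2 3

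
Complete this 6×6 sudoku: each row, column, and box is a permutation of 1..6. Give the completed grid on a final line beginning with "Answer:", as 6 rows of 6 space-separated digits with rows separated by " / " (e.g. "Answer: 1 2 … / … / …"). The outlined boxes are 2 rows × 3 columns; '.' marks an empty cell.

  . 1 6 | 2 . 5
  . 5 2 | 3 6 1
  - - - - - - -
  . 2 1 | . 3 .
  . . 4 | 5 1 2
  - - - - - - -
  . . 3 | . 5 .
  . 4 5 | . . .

Step 1. [r5c2∈{6}] r5c2's peers cover all but 6 ⇒ r5c2=6.
Step 2. [r1c1∈{3,4}] across row 1, 3 lands solely at r1c1. So r1c1=3.
Step 3. [r5c1∈{1,2}] across row 5, 2 lands solely at r5c1. So r5c1=2.
Step 4. [r5c6∈{4}] r5c6 is down to just 4. So r5c6=4.
Step 5. [r3c6∈{6}] nothing but 6 survives at r3c6 ⇒ r3c6=6.
Step 6. [r6c1∈{1}] nothing but 1 survives at r6c1 ⇒ r6c1=1.
Step 7. [r2c1∈{4}] r2c1's peers cover all but 4 ⇒ r2c1=4.
Step 8. [r6c5∈{2}] r6c5's peers cover all but 2 ⇒ r6c5=2.
Step 9. [r3c1∈{5}] only 5 remains possible at r3c1 ⇒ r3c1=5.
Step 10. [r4c1∈{6}] nothing but 6 survives at r4c1 ⇒ r4c1=6.
Step 11. [r1c5∈{4}] r1c5 has the single candidate 4. So r1c5=4.
Step 12. [r6c6∈{3}] r6c6's peers cover all but 3. So r6c6=3.
Step 13. [r6c4∈{6}] only 6 remains possible at r6c4 ⇒ r6c4=6.
Step 14. [r4c2∈{3}] r4c2 has the single candidate 3, so r4c2=3.
Step 15. [r3c4∈{4}] r3c4 has the single candidate 4 ⇒ r3c4=4.
Step 16. [r5c4∈{1}] r5c4 has the single candidate 1. So r5c4=1.

Answer: 3 1 6 2 4 5 / 4 5 2 3 6 1 / 5 2 1 4 3 6 / 6 3 4 5 1 2 / 2 6 3 1 5 4 / 1 4 5 6 2 3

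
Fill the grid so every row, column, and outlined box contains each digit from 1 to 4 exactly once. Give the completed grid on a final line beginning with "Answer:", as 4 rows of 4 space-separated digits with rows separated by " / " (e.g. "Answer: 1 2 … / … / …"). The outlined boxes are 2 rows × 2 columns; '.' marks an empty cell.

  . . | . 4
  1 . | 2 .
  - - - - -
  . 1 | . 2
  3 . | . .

Step 1. [r4c2∈{2,4}] 2 has one home in row 4: r4c2 ⇒ r4c2=2.
Step 2. [r1c3∈{1,3}] r1c3 is the only open cell in row 1 admitting 1, so r1c3=1.
Step 3. [r2c4∈{3}] nothing but 3 survives at r2c4 ⇒ r2c4=3.
Step 4. [r4c3∈{4}] r4c3 has the single candidate 4. So r4c3=4.
Step 5. [r1c2∈{3}] only 3 remains possible at r1c2. So r1c2=3.
Step 6. [r1c1∈{2}] r1c1 is down to just 2, so r1c1=2.
Step 7. [r3c1∈{4}] r3c1 has the single candidate 4 ⇒ r3c1=4.
Step 8. [r4c4∈{1}] r4c4's peers cover all but 1 ⇒ r4c4=1.
Step 9. [r3c3∈{3}] only 3 remains possible at r3c3 ⇒ r3c3=3.
Step 10. [r2c2∈{4}] only 4 remains possible at r2c2 ⇒ r2c2=4.

Answer: 2 3 1 4 / 1 4 2 3 / 4 1 3 2 / 3 2 4 1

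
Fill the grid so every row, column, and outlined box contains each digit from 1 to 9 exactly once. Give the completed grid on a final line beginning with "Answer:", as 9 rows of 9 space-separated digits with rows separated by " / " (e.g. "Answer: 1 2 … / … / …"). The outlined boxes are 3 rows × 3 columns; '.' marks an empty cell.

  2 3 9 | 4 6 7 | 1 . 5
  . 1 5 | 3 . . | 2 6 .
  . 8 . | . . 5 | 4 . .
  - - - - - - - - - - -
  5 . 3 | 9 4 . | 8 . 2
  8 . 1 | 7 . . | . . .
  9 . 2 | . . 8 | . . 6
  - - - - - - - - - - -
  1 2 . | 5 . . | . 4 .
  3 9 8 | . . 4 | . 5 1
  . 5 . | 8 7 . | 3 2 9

Step 1. [r8c4∈{2,6}] across col 4, 6 lands solely at r8c4. So r8c4=6.
Step 2. [r6c4∈{1}] nothing but 1 survives at r6c4, so r6c4=1.
Step 3. [r3c8∈{3,7,9}] box 3 places 9 nowhere but r3c8. So r3c8=9.
Step 4. [r7c3∈{6,7}] r7c3 is the only open cell in box 7 admitting 7. So r7c3=7.
Step 5. [r5c8∈{3}] r5c8 is down to just 3. So r5c8=3.
Step 6. [r6c8∈{7}] r6c8 is down to just 7 ⇒ r6c8=7.
Step 7. [r9c3∈{4,6}] 4 has one home in col 3: r9c3 ⇒ r9c3=4.
Step 8. [r5c6∈{2,6}] col 6 places 2 nowhere but r5c6. So r5c6=2.
Step 9. [r5c2∈{4,6}] 6 has one home in row 5: r5c2, so r5c2=6.
Step 10. [r5c5∈{5}] r5c5's peers cover all but 5, so r5c5=5.
Step 11. [r2c6∈{9}] r2c6 has the single candidate 9, so r2c6=9.
Step 12. [r3c4∈{2}] r3c4 has the single candidate 2. So r3c4=2.
Step 13. [r2c1∈{4,7}] row 2 places 4 nowhere but r2c1 ⇒ r2c1=4.
Step 14. [r2c9∈{7,8}] row 2 places 7 nowhere but r2c9 ⇒ r2c9=7.
Step 15. [r7c6∈{3}] only 3 remains possible at r7c6 ⇒ r7c6=3.
Step 16. [r9c1∈{6}] nothing but 6 survives at r9c1 ⇒ r9c1=6.
Step 17. [r6c7∈{5}] r6c7 has the single candidate 5, so r6c7=5.
Step 18. [r3c1∈{7}] nothing but 7 survives at r3c1. So r3c1=7.
Step 19. [r7c7∈{6}] only 6 remains possible at r7c7 ⇒ r7c7=6.
Step 20. [r6c2∈{4}] r6c2's peers cover all but 4. So r6c2=4.
Step 21. [r2c5∈{8}] nothing but 8 survives at r2c5 ⇒ r2c5=8.
Step 22. [r7c9∈{8}] r7c9 has the single candidate 8, so r7c9=8.
Step 23. [r4c8∈{1}] nothing but 1 survives at r4c8, so r4c8=1.
Step 24. [r8c5∈{2}] r8c5 is down to just 2, so r8c5=2.
Step 25. [r8c7∈{7}] only 7 remains possible at r8c7, so r8c7=7.
Step 26. [r9c6∈{1}] nothing but 1 survives at r9c6 ⇒ r9c6=1.
Step 27. [r3c3∈{6}] r3c3 has the single candidate 6 ⇒ r3c3=6.
Step 28. [r5c9∈{4}] nothing but 4 survives at r5c9 ⇒ r5c9=4.
Step 29. [r4c2∈{7}] r4c2 has the single candidate 7, so r4c2=7.
Step 30. [r3c9∈{3}] r3c9 is down to just 3. So r3c9=3.
Step 31. [r5c7∈{9}] only 9 remains possible at r5c7, so r5c7=9.
Step 32. [r4c6∈{6}] nothing but 6 survives at r4c6. So r4c6=6.
Step 33. [r6c5∈{3}] only 3 remains possible at r6c5 ⇒ r6c5=3.
Step 34. [r7c5∈{9}] only 9 remains possible at r7c5, so r7c5=9.
Step 35. [r1c8∈{8}] r1c8 is down to just 8 ⇒ r1c8=8.
Step 36. [r3c5∈{1}] only 1 remains possible at r3c5. So r3c5=1.

Answer: 2 3 9 4 6 7 1 8 5 / 4 1 5 3 8 9 2 6 7 / 7 8 6 2 1 5 4 9 3 / 5 7 3 9 4 6 8 1 2 / 8 6 1 7 5 2 9 3 4 / 9 4 2 1 3 8 5 7 6 / 1 2 7 5 9 3 6 4 8 / 3 9 8 6 2 4 7 5 1 / 6 5 4 8 7 1 3 2 9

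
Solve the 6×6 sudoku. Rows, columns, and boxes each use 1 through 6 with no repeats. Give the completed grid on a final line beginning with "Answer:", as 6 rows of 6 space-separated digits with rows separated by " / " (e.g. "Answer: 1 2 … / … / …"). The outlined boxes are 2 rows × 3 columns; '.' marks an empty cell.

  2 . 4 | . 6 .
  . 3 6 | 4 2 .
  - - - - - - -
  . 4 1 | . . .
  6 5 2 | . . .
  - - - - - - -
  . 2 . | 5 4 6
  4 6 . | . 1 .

Step 1. [r4c5∈{3}] nothing but 3 survives at r4c5. So r4c5=3.
Step 2. [r1c6∈{1,3,5}] 5 has one home in row 1: r1c6, so r1c6=5.
Step 3. [r2c6∈{1}] r2c6 is down to just 1 ⇒ r2c6=1.
Step 4. [r6c6∈{2,3}] col 6 places 3 nowhere but r6c6 ⇒ r6c6=3.
Step 5. [r5c3∈{3}] nothing but 3 survives at r5c3, so r5c3=3.
Step 6. [r3c4∈{2,6}] 6 has one home in row 3: r3c4, so r3c4=6.
Step 7. [r3c1∈{3}] r3c1 is down to just 3, so r3c1=3.
Step 8. [r2c1∈{5}] only 5 remains possible at r2c1, so r2c1=5.
Step 9. [r4c4∈{1}] r4c4's peers cover all but 1, so r4c4=1.
Step 10. [r1c2∈{1}] r1c2 is down to just 1, so r1c2=1.
Step 11. [r6c4∈{2}] only 2 remains possible at r6c4, so r6c4=2.
Step 12. [r1c4∈{3}] r1c4 has the single candidate 3. So r1c4=3.
Step 13. [r4c6∈{4}] r4c6 is down to just 4, so r4c6=4.
Step 14. [r3c6∈{2}] r3c6 is down to just 2 ⇒ r3c6=2.
Step 15. [r6c3∈{5}] only 5 remains possible at r6c3. So r6c3=5.
Step 16. [r3c5∈{5}] r3c5's peers cover all but 5. So r3c5=5.
Step 17. [r5c1∈{1}] only 1 remains possible at r5c1. So r5c1=1.

Answer: 2 1 4 3 6 5 / 5 3 6 4 2 1 / 3 4 1 6 5 2 / 6 5 2 1 3 4 / 1 2 3 5 4 6 / 4 6 5 2 1 3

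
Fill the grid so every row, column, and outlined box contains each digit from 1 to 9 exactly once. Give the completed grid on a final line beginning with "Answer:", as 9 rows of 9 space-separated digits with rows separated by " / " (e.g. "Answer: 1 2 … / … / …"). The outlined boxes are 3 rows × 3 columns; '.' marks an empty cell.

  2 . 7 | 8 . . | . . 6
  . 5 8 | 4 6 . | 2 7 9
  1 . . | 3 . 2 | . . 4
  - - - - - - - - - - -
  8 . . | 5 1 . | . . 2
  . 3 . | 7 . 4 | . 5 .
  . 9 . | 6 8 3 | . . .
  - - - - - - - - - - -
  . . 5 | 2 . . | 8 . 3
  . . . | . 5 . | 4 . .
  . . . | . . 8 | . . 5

Step 1. [r5c1∈{6}] r5c1 has the single candidate 6. So r5c1=6.
Step 2. [r4c6∈{9}] r4c6's peers cover all but 9, so r4c6=9.
Step 3. [r6c3∈{1,2,4}] across row 6, 2 lands solely at r6c3, so r6c3=2.
Step 4. [r9c5∈{3,4,7,9}] r9c5 is the only open cell in col 5 admitting 3. So r9c5=3.
Step 5. [r8c2∈{1,2,6,7,8}] across row 8, 8 lands solely at r8c2 ⇒ r8c2=8.
Step 6. [r9c2∈{1,2,4,6,7}] r9c2 is the only open cell in col 2 admitting 2. So r9c2=2.
Step 7. [r7c2∈{1,4,6,7}] across col 2, 1 lands solely at r7c2, so r7c2=1.
Step 8. [r4c3∈{4}] nothing but 4 survives at r4c3 ⇒ r4c3=4.
Step 9. [r3c3∈{6,9}] r3c3 is the only open cell in box 1 admitting 9 ⇒ r3c3=9.
Step 10. [r7c5∈{4,7,9}] r7c5 is the only open cell in col 5 admitting 4. So r7c5=4.
Step 11. [r9c3∈{6}] only 6 remains possible at r9c3 ⇒ r9c3=6.
Step 12. [r4c7∈{3,6,7}] r4c7 is the only open cell in col 7 admitting 6. So r4c7=6.
Step 13. [r8c8∈{1,2,6,9}] across row 8, 2 lands solely at r8c8 ⇒ r8c8=2.
Step 14. [r8c6∈{1,6,7}] across row 8, 6 lands solely at r8c6, so r8c6=6.
Step 15. [r1c7∈{1,3,5}] in col 7, 3 fits only at r1c7 ⇒ r1c7=3.
Step 16. [r1c8∈{1}] r1c8 has the single candidate 1, so r1c8=1.
Step 17. [r9c8∈{9}] only 9 remains possible at r9c8, so r9c8=9.
Step 18. [r5c3∈{1}] r5c3's peers cover all but 1. So r5c3=1.
Step 19. [r7c1∈{7,9}] row 7 places 9 nowhere but r7c1, so r7c1=9.
Step 20. [r9c4∈{1}] r9c4 has the single candidate 1, so r9c4=1.
Step 21. [r9c7∈{7}] r9c7's peers cover all but 7 ⇒ r9c7=7.
Step 22. [r6c9∈{1,7}] 7 has one home in col 9: r6c9. So r6c9=7.
Step 23. [r8c3∈{3}] r8c3 has the single candidate 3. So r8c3=3.
Step 24. [r8c9∈{1}] r8c9's peers cover all but 1, so r8c9=1.
Step 25. [r3c8∈{8}] r3c8 has the single candidate 8. So r3c8=8.
Step 26. [r3c5∈{7}] r3c5 has the single candidate 7. So r3c5=7.
Step 27. [r5c9∈{8}] r5c9 is down to just 8 ⇒ r5c9=8.
Step 28. [r7c6∈{7}] r7c6's peers cover all but 7. So r7c6=7.
Step 29. [r6c1∈{5}] only 5 remains possible at r6c1. So r6c1=5.
Step 30. [r1c6∈{5}] r1c6 has the single candidate 5. So r1c6=5.
Step 31. [r1c2∈{4}] r1c2 has the single candidate 4 ⇒ r1c2=4.
Step 32. [r3c2∈{6}] r3c2 has the single candidate 6 ⇒ r3c2=6.
Step 33. [r3c7∈{5}] r3c7 is down to just 5, so r3c7=5.
Step 34. [r5c7∈{9}] r5c7 has the single candidate 9. So r5c7=9.
Step 35. [r9c1∈{4}] r9c1 is down to just 4. So r9c1=4.
Step 36. [r8c4∈{9}] r8c4 is down to just 9 ⇒ r8c4=9.
Step 37. [r4c8∈{3}] r4c8's peers cover all but 3. So r4c8=3.
Step 38. [r2c1∈{3}] r2c1 is down to just 3. So r2c1=3.
Step 39. [r1c5∈{9}] r1c5's peers cover all but 9, so r1c5=9.
Step 40. [r4c2∈{7}] r4c2 is down to just 7, so r4c2=7.
Step 41. [r5c5∈{2}] only 2 remains possible at r5c5 ⇒ r5c5=2.
Step 42. [r2c6∈{1}] r2c6 has the single candidate 1, so r2c6=1.
Step 43. [r8c1∈{7}] only 7 remains possible at r8c1, so r8c1=7.
Step 44. [r6c7∈{1}] only 1 remains possible at r6c7, so r6c7=1.
Step 45. [r7c8∈{6}] only 6 remains possible at r7c8. So r7c8=6.
Step 46. [r6c8∈{4}] only 4 remains possible at r6c8. So r6c8=4.

Answer: 2 4 7 8 9 5 3 1 6 / 3 5 8 4 6 1 2 7 9 / 1 6 9 3 7 2 5 8 4 / 8 7 4 5 1 9 6 3 2 / 6 3 1 7 2 4 9 5 8 / 5 9 2 6 8 3 1 4 7 / 9 1 5 2 4 7 8 6 3 / 7 8 3 9 5 6 4 2 1 / 4 2 6 1 3 8 7 9 5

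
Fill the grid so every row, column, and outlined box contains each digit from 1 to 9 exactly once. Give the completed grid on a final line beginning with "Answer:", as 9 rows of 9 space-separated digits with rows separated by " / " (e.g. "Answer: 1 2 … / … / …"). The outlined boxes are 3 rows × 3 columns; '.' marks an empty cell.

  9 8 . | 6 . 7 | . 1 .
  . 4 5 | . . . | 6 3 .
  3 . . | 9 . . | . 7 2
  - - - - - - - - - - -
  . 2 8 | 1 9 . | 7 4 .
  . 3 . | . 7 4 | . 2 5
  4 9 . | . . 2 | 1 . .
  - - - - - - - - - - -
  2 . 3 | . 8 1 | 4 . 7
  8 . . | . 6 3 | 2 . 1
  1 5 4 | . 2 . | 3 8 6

Step 1. [r6c4∈{3,5,8}] r6c4 is the only open cell in col 4 admitting 3. So r6c4=3.
Step 2. [r2c6∈{8}] only 8 remains possible at r2c6 ⇒ r2c6=8.
Step 3. [r3c6∈{5}] r3c6 is down to just 5 ⇒ r3c6=5.
Step 4. [r5c1∈{6}] nothing but 6 survives at r5c1. So r5c1=6.
Step 5. [r3c2∈{1,6}] r3c2 is the only open cell in col 2 admitting 1, so r3c2=1.
Step 6. [r8c3∈{7,9}] r8c3 is the only open cell in col 3 admitting 9 ⇒ r8c3=9.
Step 7. [r8c4∈{4,5,7}] 4 has one home in row 8: r8c4. So r8c4=4.
Step 8. [r5c7∈{8,9}] 9 has one home in row 5: r5c7 ⇒ r5c7=9.
Step 9. [r8c8∈{5}] r8c8 is down to just 5, so r8c8=5.
Step 10. [r1c5∈{3,4}] row 1 places 3 nowhere but r1c5, so r1c5=3.
Step 11. [r7c2∈{6}] r7c2 is down to just 6 ⇒ r7c2=6.
Step 12. [r1c9∈{4}] r1c9 is down to just 4 ⇒ r1c9=4.
Step 13. [r6c8∈{6}] only 6 remains possible at r6c8 ⇒ r6c8=6.
Step 14. [r3c7∈{8}] r3c7's peers cover all but 8, so r3c7=8.
Step 15. [r5c3∈{1}] only 1 remains possible at r5c3. So r5c3=1.
Step 16. [r9c6∈{9}] r9c6 has the single candidate 9, so r9c6=9.
Step 17. [r3c3∈{6}] r3c3 is down to just 6 ⇒ r3c3=6.
Step 18. [r1c7∈{5}] r1c7 is down to just 5, so r1c7=5.
Step 19. [r4c9∈{3}] only 3 remains possible at r4c9 ⇒ r4c9=3.
Step 20. [r7c8∈{9}] nothing but 9 survives at r7c8. So r7c8=9.
Step 21. [r4c6∈{6}] r4c6's peers cover all but 6, so r4c6=6.
Step 22. [r2c4∈{2}] r2c4 has the single candidate 2, so r2c4=2.
Step 23. [r2c1∈{7}] r2c1 has the single candidate 7. So r2c1=7.
Step 24. [r9c4∈{7}] r9c4 is down to just 7. So r9c4=7.
Step 25. [r5c4∈{8}] only 8 remains possible at r5c4. So r5c4=8.
Step 26. [r4c1∈{5}] r4c1's peers cover all but 5 ⇒ r4c1=5.
Step 27. [r2c9∈{9}] r2c9's peers cover all but 9 ⇒ r2c9=9.
Step 28. [r7c4∈{5}] r7c4's peers cover all but 5 ⇒ r7c4=5.
Step 29. [r2c5∈{1}] only 1 remains possible at r2c5. So r2c5=1.
Step 30. [r8c2∈{7}] only 7 remains possible at r8c2 ⇒ r8c2=7.
Step 31. [r6c3∈{7}] nothing but 7 survives at r6c3 ⇒ r6c3=7.
Step 32. [r6c5∈{5}] only 5 remains possible at r6c5. So r6c5=5.
Step 33. [r6c9∈{8}] nothing but 8 survives at r6c9 ⇒ r6c9=8.
Step 34. [r3c5∈{4}] only 4 remains possible at r3c5. So r3c5=4.
Step 35. [r1c3∈{2}] only 2 remains possible at r1c3. So r1c3=2.

Answer: 9 8 2 6 3 7 5 1 4 / 7 4 5 2 1 8 6 3 9 / 3 1 6 9 4 5 8 7 2 / 5 2 8 1 9 6 7 4 3 / 6 3 1 8 7 4 9 2 5 / 4 9 7 3 5 2 1 6 8 / 2 6 3 5 8 1 4 9 7 / 8 7 9 4 6 3 2 5 1 / 1 5 4 7 2 9 3 8 6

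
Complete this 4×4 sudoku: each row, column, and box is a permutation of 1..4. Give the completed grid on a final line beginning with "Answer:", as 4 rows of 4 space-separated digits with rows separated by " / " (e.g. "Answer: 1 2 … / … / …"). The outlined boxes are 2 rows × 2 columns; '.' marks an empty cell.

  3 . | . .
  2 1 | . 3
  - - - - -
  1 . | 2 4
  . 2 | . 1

Step 1. [r2c3∈{4}] only 4 remains possible at r2c3, so r2c3=4.
Step 2. [r1c2∈{4}] r1c2 is down to just 4. So r1c2=4.
Step 3. [r1c4∈{2}] only 2 remains possible at r1c4. So r1c4=2.
Step 4. [r4c1∈{4}] r4c1 has the single candidate 4. So r4c1=4.
Step 5. [r3c2∈{3}] r3c2's peers cover all but 3, so r3c2=3.
Step 6. [r1c3∈{1}] r1c3 is down to just 1. So r1c3=1.
Step 7. [r4c3∈{3}] only 3 remains possible at r4c3 ⇒ r4c3=3.

Answer: 3 4 1 2 / 2 1 4 3 / 1 3 2 4 / 4 2 3 1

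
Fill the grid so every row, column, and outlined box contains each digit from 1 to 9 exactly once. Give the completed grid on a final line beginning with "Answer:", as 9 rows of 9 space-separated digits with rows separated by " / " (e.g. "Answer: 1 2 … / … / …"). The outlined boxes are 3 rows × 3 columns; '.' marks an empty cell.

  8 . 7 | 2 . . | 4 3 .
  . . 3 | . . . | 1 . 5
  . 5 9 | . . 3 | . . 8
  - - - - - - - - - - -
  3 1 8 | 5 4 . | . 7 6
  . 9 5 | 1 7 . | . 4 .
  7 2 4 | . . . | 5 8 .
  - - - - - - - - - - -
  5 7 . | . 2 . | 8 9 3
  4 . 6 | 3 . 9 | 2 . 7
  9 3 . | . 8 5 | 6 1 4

Step 1. [r6c6∈{6}] r6c6's peers cover all but 6, so r6c6=6.
Step 2. [r2c4∈{4,6,7,8,9}] across col 4, 8 lands solely at r2c4. So r2c4=8.
Step 3. [r1c2∈{6}] nothing but 6 survives at r1c2 ⇒ r1c2=6.
Step 4. [r3c4∈{4,6,7}] 4 has one home in row 3: r3c4. So r3c4=4.
Step 5. [r1c6∈{1}] r1c6's peers cover all but 1 ⇒ r1c6=1.
Step 6. [r2c5∈{6,9}] r2c5 is the only open cell in row 2 admitting 9, so r2c5=9.
Step 7. [r2c1∈{2}] only 2 remains possible at r2c1. So r2c1=2.
Step 8. [r5c6∈{2,8}] across row 5, 8 lands solely at r5c6, so r5c6=8.
Step 9. [r2c8∈{6}] nothing but 6 survives at r2c8, so r2c8=6.
Step 10. [r6c4∈{9}] r6c4's peers cover all but 9. So r6c4=9.
Step 11. [r8c2∈{8}] nothing but 8 survives at r8c2, so r8c2=8.
Step 12. [r6c5∈{3}] nothing but 3 survives at r6c5, so r6c5=3.
Step 13. [r1c9∈{9}] r1c9 is down to just 9. So r1c9=9.
Step 14. [r3c7∈{7}] r3c7's peers cover all but 7 ⇒ r3c7=7.
Step 15. [r8c5∈{1}] r8c5's peers cover all but 1 ⇒ r8c5=1.
Step 16. [r5c1∈{6}] r5c1 has the single candidate 6, so r5c1=6.
Step 17. [r4c6∈{2}] r4c6 has the single candidate 2 ⇒ r4c6=2.
Step 18. [r4c7∈{9}] nothing but 9 survives at r4c7 ⇒ r4c7=9.
Step 19. [r2c6∈{7}] only 7 remains possible at r2c6, so r2c6=7.
Step 20. [r9c4∈{7}] r9c4 has the single candidate 7. So r9c4=7.
Step 21. [r9c3∈{2}] r9c3's peers cover all but 2. So r9c3=2.
Step 22. [r7c4∈{6}] only 6 remains possible at r7c4. So r7c4=6.
Step 23. [r7c6∈{4}] r7c6 is down to just 4. So r7c6=4.
Step 24. [r3c8∈{2}] r3c8 has the single candidate 2. So r3c8=2.
Step 25. [r8c8∈{5}] r8c8 has the single candidate 5, so r8c8=5.
Step 26. [r7c3∈{1}] nothing but 1 survives at r7c3. So r7c3=1.
Step 27. [r5c9∈{2}] r5c9 is down to just 2, so r5c9=2.
Step 28. [r6c9∈{1}] nothing but 1 survives at r6c9 ⇒ r6c9=1.
Step 29. [r3c1∈{1}] r3c1 has the single candidate 1. So r3c1=1.
Step 30. [r3c5∈{6}] nothing but 6 survives at r3c5. So r3c5=6.
Step 31. [r1c5∈{5}] r1c5's peers cover all but 5, so r1c5=5.
Step 32. [r2c2∈{4}] only 4 remains possible at r2c2, so r2c2=4.
Step 33. [r5c7∈{3}] r5c7 has the single candidate 3 ⇒ r5c7=3.

Answer: 8 6 7 2 5 1 4 3 9 / 2 4 3 8 9 7 1 6 5 / 1 5 9 4 6 3 7 2 8 / 3 1 8 5 4 2 9 7 6 / 6 9 5 1 7 8 3 4 2 / 7 2 4 9 3 6 5 8 1 / 5 7 1 6 2 4 8 9 3 / 4 8 6 3 1 9 2 5 7 / 9 3 2 7 8 5 6 1 4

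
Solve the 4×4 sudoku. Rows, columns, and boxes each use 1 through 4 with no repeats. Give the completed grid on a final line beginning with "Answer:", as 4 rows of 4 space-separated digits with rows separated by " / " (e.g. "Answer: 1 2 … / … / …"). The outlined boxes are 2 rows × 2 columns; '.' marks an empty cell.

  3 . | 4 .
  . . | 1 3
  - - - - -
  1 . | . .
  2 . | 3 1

Step 1. [r4c2∈{4}] only 4 remains possible at r4c2. So r4c2=4.
Step 2. [r1c4∈{2}] nothing but 2 survives at r1c4. So r1c4=2.
Step 3. [r3c3∈{2}] nothing but 2 survives at r3c3. So r3c3=2.
Step 4. [r3c4∈{4}] r3c4 has the single candidate 4. So r3c4=4.
Step 5. [r2c1∈{4}] only 4 remains possible at r2c1 ⇒ r2c1=4.
Step 6. [r1c2∈{1}] only 1 remains possible at r1c2, so r1c2=1.
Step 7. [r3c2∈{3}] r3c2's peers cover all but 3. So r3c2=3.
Step 8. [r2c2∈{2}] nothing but 2 survives at r2c2 ⇒ r2c2=2.

Answer: 3 1 4 2 / 4 2 1 3 / 1 3 2 4 / 2 4 3 1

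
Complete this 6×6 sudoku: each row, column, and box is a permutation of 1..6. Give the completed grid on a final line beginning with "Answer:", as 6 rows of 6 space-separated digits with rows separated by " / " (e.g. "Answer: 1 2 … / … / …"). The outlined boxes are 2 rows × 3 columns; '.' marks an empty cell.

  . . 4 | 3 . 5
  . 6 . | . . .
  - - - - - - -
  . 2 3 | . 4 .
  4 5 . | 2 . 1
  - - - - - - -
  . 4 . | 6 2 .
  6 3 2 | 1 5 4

Step 1. [r1c2∈{1}] nothing but 1 survives at r1c2. So r1c2=1.
Step 2. [r5c3∈{1,5}] across col 3, 1 lands solely at r5c3, so r5c3=1.
Step 3. [r2c1∈{2,3,5}] in row 2, 3 fits only at r2c1. So r2c1=3.
Step 4. [r3c6∈{6}] nothing but 6 survives at r3c6. So r3c6=6.
Step 5. [r2c5∈{1}] only 1 remains possible at r2c5 ⇒ r2c5=1.
Step 6. [r3c1∈{1}] nothing but 1 survives at r3c1 ⇒ r3c1=1.
Step 7. [r2c4∈{4}] nothing but 4 survives at r2c4 ⇒ r2c4=4.
Step 8. [r2c3∈{5}] r2c3 has the single candidate 5. So r2c3=5.
Step 9. [r3c4∈{5}] only 5 remains possible at r3c4. So r3c4=5.
Step 10. [r1c5∈{6}] r1c5 is down to just 6 ⇒ r1c5=6.
Step 11. [r1c1∈{2}] only 2 remains possible at r1c1. So r1c1=2.
Step 12. [r5c6∈{3}] r5c6 has the single candidate 3, so r5c6=3.
Step 13. [r5c1∈{5}] r5c1 is down to just 5, so r5c1=5.
Step 14. [r4c3∈{6}] r4c3 is down to just 6, so r4c3=6.
Step 15. [r2c6∈{2}] r2c6 is down to just 2, so r2c6=2.
Step 16. [r4c5∈{3}] nothing but 3 survives at r4c5, so r4c5=3.

Answer: 2 1 4 3 6 5 / 3 6 5 4 1 2 / 1 2 3 5 4 6 / 4 5 6 2 3 1 / 5 4 1 6 2 3 / 6 3 2 1 5 4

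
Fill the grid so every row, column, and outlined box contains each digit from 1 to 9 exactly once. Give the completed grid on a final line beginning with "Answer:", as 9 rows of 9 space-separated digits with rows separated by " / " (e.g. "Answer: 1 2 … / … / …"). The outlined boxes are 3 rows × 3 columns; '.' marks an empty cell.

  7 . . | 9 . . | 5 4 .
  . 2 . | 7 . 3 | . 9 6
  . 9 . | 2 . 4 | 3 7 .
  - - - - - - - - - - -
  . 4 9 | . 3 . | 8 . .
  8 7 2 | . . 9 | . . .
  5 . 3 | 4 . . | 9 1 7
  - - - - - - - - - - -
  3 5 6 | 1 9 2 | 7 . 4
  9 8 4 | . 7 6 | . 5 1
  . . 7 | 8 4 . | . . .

Step 1. [r5c5∈{1,5,6}] r5c5 is the only open cell in row 5 admitting 1. So r5c5=1.
Step 2. [r9c1∈{1,2}] in col 1, 2 fits only at r9c1 ⇒ r9c1=2.
Step 3. [r1c6∈{1,8}] r1c6 is the only open cell in col 6 admitting 1 ⇒ r1c6=1.
Step 4. [r1c3∈{8}] r1c3 has the single candidate 8. So r1c3=8.
Step 5. [r4c1∈{1,6}] across row 4, 1 lands solely at r4c1, so r4c1=1.
Step 6. [r1c5∈{6}] only 6 remains possible at r1c5 ⇒ r1c5=6.
Step 7. [r2c5∈{5,8}] 8 has one home in row 2: r2c5, so r2c5=8.
Step 8. [r2c3∈{1,5}] r2c3 is the only open cell in row 2 admitting 5. So r2c3=5.
Step 9. [r9c7∈{6}] only 6 remains possible at r9c7. So r9c7=6.
Step 10. [r4c8∈{2,6}] col 8 places 2 nowhere but r4c8. So r4c8=2.
Step 11. [r4c9∈{5}] r4c9's peers cover all but 5, so r4c9=5.
Step 12. [r5c9∈{3}] r5c9's peers cover all but 3 ⇒ r5c9=3.
Step 13. [r5c8∈{6}] r5c8 has the single candidate 6. So r5c8=6.
Step 14. [r3c5∈{5}] nothing but 5 survives at r3c5. So r3c5=5.
Step 15. [r3c3∈{1}] only 1 remains possible at r3c3, so r3c3=1.
Step 16. [r2c1∈{4}] r2c1 has the single candidate 4, so r2c1=4.
Step 17. [r6c6∈{8}] r6c6 is down to just 8. So r6c6=8.
Step 18. [r5c4∈{5}] nothing but 5 survives at r5c4 ⇒ r5c4=5.
Step 19. [r1c9∈{2}] r1c9 is down to just 2 ⇒ r1c9=2.
Step 20. [r7c8∈{8}] r7c8 is down to just 8, so r7c8=8.
Step 21. [r4c6∈{7}] nothing but 7 survives at r4c6. So r4c6=7.
Step 22. [r3c9∈{8}] r3c9 has the single candidate 8 ⇒ r3c9=8.
Step 23. [r8c7∈{2}] nothing but 2 survives at r8c7 ⇒ r8c7=2.
Step 24. [r1c2∈{3}] r1c2 is down to just 3 ⇒ r1c2=3.
Step 25. [r2c7∈{1}] only 1 remains possible at r2c7 ⇒ r2c7=1.
Step 26. [r8c4∈{3}] r8c4 has the single candidate 3 ⇒ r8c4=3.
Step 27. [r9c8∈{3}] only 3 remains possible at r9c8, so r9c8=3.
Step 28. [r5c7∈{4}] r5c7 is down to just 4. So r5c7=4.
Step 29. [r6c5∈{2}] r6c5 is down to just 2 ⇒ r6c5=2.
Step 30. [r9c9∈{9}] r9c9's peers cover all but 9. So r9c9=9.
Step 31. [r6c2∈{6}] nothing but 6 survives at r6c2, so r6c2=6.
Step 32. [r4c4∈{6}] nothing but 6 survives at r4c4, so r4c4=6.
Step 33. [r9c6∈{5}] r9c6 is down to just 5 ⇒ r9c6=5.
Step 34. [r3c1∈{6}] only 6 remains possible at r3c1 ⇒ r3c1=6.
Step 35. [r9c2∈{1}] r9c2 is down to just 1 ⇒ r9c2=1.

Answer: 7 3 8 9 6 1 5 4 2 / 4 2 5 7 8 3 1 9 6 / 6 9 1 2 5 4 3 7 8 / 1 4 9 6 3 7 8 2 5 / 8 7 2 5 1 9 4 6 3 / 5 6 3 4 2 8 9 1 7 / 3 5 6 1 9 2 7 8 4 / 9 8 4 3 7 6 2 5 1 / 2 1 7 8 4 5 6 3 9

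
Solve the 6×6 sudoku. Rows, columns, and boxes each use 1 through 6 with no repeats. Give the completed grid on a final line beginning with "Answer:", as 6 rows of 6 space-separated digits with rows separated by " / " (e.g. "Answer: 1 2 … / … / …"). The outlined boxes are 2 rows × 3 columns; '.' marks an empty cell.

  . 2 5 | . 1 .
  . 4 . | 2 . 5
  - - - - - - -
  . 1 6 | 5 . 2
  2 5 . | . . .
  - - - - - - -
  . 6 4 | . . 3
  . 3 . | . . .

Step 1. [r5c4∈{1}] r5c4 is down to just 1. So r5c4=1.
Step 2. [r4c3∈{3}] nothing but 3 survives at r4c3 ⇒ r4c3=3.
Step 3. [r1c4∈{3,4,6}] across col 4, 3 lands solely at r1c4 ⇒ r1c4=3.
Step 4. [r2c5∈{6}] r2c5's peers cover all but 6, so r2c5=6.
Step 5. [r4c5∈{4}] r4c5 has the single candidate 4 ⇒ r4c5=4.
Step 6. [r6c3∈{1,2}] 2 has one home in col 3: r6c3. So r6c3=2.
Step 7. [r6c5∈{5}] only 5 remains possible at r6c5, so r6c5=5.
Step 8. [r4c4∈{6}] r4c4 has the single candidate 6, so r4c4=6.
Step 9. [r1c6∈{4}] r1c6 has the single candidate 4, so r1c6=4.
Step 10. [r6c1∈{1}] r6c1's peers cover all but 1, so r6c1=1.
Step 11. [r5c5∈{2}] r5c5 is down to just 2. So r5c5=2.
Step 12. [r4c6∈{1}] r4c6 has the single candidate 1 ⇒ r4c6=1.
Step 13. [r6c6∈{6}] r6c6 has the single candidate 6. So r6c6=6.
Step 14. [r2c1∈{3}] nothing but 3 survives at r2c1 ⇒ r2c1=3.
Step 15. [r5c1∈{5}] r5c1 is down to just 5. So r5c1=5.
Step 16. [r3c5∈{3}] only 3 remains possible at r3c5. So r3c5=3.
Step 17. [r6c4∈{4}] r6c4 has the single candidate 4, so r6c4=4.
Step 18. [r2c3∈{1}] r2c3's peers cover all but 1. So r2c3=1.
Step 19. [r1c1∈{6}] nothing but 6 survives at r1c1. So r1c1=6.
Step 20. [r3c1∈{4}] only 4 remains possible at r3c1. So r3c1=4.

Answer: 6 2 5 3 1 4 / 3 4 1 2 6 5 / 4 1 6 5 3 2 / 2 5 3 6 4 1 / 5 6 4 1 2 3 / 1 3 2 4 5 6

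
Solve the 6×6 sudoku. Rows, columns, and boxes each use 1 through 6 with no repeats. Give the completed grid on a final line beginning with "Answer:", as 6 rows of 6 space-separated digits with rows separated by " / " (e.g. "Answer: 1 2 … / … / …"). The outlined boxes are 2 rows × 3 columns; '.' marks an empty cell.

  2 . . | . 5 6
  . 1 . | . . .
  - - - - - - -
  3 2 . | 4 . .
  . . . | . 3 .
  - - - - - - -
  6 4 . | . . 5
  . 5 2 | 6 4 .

Step 1. [r3c6∈{1}] r3c6 is down to just 1, so r3c6=1.
Step 2. [r2c3∈{3,4,5,6}] 6 has one home in row 2: r2c3. So r2c3=6.
Step 3. [r5c5∈{1,2}] 1 has one home in col 5: r5c5. So r5c5=1.
Step 4. [r4c4∈{2,5}] 5 has one home in col 4: r4c4, so r4c4=5.
Step 5. [r2c6∈{2,3,4}] r2c6 is the only open cell in col 6 admitting 4. So r2c6=4.
Step 6. [r2c4∈{2,3}] row 2 places 3 nowhere but r2c4, so r2c4=3.
Step 7. [r4c3∈{1,4}] in col 3, 1 fits only at r4c3 ⇒ r4c3=1.
Step 8. [r1c2∈{3}] r1c2 is down to just 3 ⇒ r1c2=3.
Step 9. [r4c6∈{2}] r4c6 has the single candidate 2. So r4c6=2.
Step 10. [r3c3∈{5}] r3c3 has the single candidate 5. So r3c3=5.
Step 11. [r6c6∈{3}] r6c6 has the single candidate 3, so r6c6=3.
Step 12. [r4c1∈{4}] nothing but 4 survives at r4c1, so r4c1=4.
Step 13. [r1c3∈{4}] r1c3 has the single candidate 4 ⇒ r1c3=4.
Step 14. [r2c5∈{2}] only 2 remains possible at r2c5. So r2c5=2.
Step 15. [r1c4∈{1}] r1c4 has the single candidate 1. So r1c4=1.
Step 16. [r5c4∈{2}] only 2 remains possible at r5c4 ⇒ r5c4=2.
Step 17. [r6c1∈{1}] only 1 remains possible at r6c1, so r6c1=1.
Step 18. [r5c3∈{3}] nothing but 3 survives at r5c3, so r5c3=3.
Step 19. [r2c1∈{5}] r2c1 is down to just 5, so r2c1=5.
Step 20. [r4c2∈{6}] nothing but 6 survives at r4c2 ⇒ r4c2=6.
Step 21. [r3c5∈{6}] r3c5's peers cover all but 6. So r3c5=6.

Answer: 2 3 4 1 5 6 / 5 1 6 3 2 4 / 3 2 5 4 6 1 / 4 6 1 5 3 2 / 6 4 3 2 1 5 / 1 5 2 6 4 3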